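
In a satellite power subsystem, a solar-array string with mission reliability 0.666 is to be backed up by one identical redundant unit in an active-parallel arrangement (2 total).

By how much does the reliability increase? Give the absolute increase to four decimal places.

R_before = 0.666
R_after = 1 − (1 − 0.666)^2 = 0.8884
ΔR = 0.8884 − 0.666 = 0.2224

0.2224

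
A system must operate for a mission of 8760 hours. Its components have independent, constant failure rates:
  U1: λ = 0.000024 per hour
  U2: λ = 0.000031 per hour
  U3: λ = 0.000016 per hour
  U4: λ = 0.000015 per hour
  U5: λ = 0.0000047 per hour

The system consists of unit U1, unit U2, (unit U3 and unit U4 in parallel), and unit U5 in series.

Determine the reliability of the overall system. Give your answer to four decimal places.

R(U1) = exp(−0.000024 × 8760) = 0.810390
R(U2) = exp(−0.000031 × 8760) = 0.762190
R(U3) = exp(−0.000016 × 8760) = 0.869219
R(U4) = exp(−0.000015 × 8760) = 0.876867
R(U5) = exp(−0.0000047 × 8760) = 0.959664
Parallel (U3 and U4): 1 − (1 − 0.869219)(1 − 0.876867) = 0.983897
Series (U1, U2, [0.983897], and U5): 0.810390 × 0.762190 × 0.983897 × 0.959664 = 0.5832

0.5832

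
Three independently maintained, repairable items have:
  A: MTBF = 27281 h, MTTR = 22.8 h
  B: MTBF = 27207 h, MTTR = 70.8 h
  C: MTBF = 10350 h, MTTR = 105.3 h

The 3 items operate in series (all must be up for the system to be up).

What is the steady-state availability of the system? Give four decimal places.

0.9865

A(A) = MTBF/(MTBF+MTTR) = 27281/(27281+22.8) = 0.999165
A(B) = MTBF/(MTBF+MTTR) = 27207/(27207+70.8) = 0.997404
A(C) = MTBF/(MTBF+MTTR) = 10350/(10350+105.3) = 0.989929
Series availability: 0.999165 × 0.997404 × 0.989929 = 0.9865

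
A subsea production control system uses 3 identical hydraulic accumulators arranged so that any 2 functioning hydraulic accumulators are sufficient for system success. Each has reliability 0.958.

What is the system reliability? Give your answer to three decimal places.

0.995

R = Σ_{i=2}^{3} C(3,i) p^i (1−p)^{3−i} with p = 0.958
C(3,2)·0.958^2·0.042^1 = 0.11564
C(3,3)·0.958^3·0.042^0 = 0.87922
Sum = 0.995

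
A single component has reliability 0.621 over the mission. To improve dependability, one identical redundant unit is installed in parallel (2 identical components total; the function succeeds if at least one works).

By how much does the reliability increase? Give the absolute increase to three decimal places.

0.235

R_before = 0.621
R_after = 1 − (1 − 0.621)^2 = 0.856
ΔR = 0.856 − 0.621 = 0.235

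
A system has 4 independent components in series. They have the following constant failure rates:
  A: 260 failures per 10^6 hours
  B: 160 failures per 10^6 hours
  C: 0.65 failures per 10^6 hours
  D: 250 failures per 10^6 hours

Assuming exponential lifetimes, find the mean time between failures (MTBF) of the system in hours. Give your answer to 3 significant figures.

1490

Series of exponential components: λ_sys = Σ λ_i
λ_sys = 0.00026 + 0.00016 + 0.00000065 + 0.00025 = 6.7065e-04 /h
MTBF = 1 / λ_sys = 1490 h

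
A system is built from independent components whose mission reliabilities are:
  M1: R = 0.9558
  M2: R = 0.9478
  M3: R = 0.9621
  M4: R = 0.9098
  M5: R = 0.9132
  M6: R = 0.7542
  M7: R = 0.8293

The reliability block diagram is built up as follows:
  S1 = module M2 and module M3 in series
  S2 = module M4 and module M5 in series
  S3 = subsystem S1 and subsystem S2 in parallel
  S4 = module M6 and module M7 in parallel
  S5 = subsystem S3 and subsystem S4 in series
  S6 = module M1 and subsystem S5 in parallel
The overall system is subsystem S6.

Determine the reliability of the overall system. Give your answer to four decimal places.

Series (M2 and M3): 0.947800 × 0.962100 = 0.911878
Series (M4 and M5): 0.909800 × 0.913200 = 0.830829
Parallel ([0.911878] and [0.830829]): 1 − (1 − 0.911878)(1 − 0.830829) = 0.985092
Parallel (M6 and M7): 1 − (1 − 0.754200)(1 − 0.829300) = 0.958042
Series ([0.985092] and [0.958042]): 0.985092 × 0.958042 = 0.943760
Parallel (M1 and [0.943760]): 1 − (1 − 0.955800)(1 − 0.943760) = 0.9975

0.9975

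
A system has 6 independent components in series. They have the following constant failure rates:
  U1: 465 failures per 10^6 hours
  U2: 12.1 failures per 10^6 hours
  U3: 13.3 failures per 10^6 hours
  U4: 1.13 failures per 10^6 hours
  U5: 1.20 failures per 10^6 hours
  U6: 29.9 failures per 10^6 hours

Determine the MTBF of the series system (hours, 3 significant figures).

1910

Series of exponential components: λ_sys = Σ λ_i
λ_sys = 0.000465 + 0.0000121 + 0.0000133 + 0.00000113 + 0.00000120 + 0.0000299 = 5.2263e-04 /h
MTBF = 1 / λ_sys = 1910 h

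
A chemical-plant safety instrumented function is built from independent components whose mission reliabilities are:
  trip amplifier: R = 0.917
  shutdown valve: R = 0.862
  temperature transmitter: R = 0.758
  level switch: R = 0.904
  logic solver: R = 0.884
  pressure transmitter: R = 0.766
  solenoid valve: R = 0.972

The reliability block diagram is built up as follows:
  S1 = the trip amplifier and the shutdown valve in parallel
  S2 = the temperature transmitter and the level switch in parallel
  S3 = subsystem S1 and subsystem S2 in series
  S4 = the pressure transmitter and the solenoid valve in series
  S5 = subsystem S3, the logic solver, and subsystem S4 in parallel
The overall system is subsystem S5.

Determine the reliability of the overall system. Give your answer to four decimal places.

0.9990

Parallel (trip amplifier and shutdown valve): 1 − (1 − 0.917000)(1 − 0.862000) = 0.988546
Parallel (temperature transmitter and level switch): 1 − (1 − 0.758000)(1 − 0.904000) = 0.976768
Series ([0.988546] and [0.976768]): 0.988546 × 0.976768 = 0.965580
Series (pressure transmitter and solenoid valve): 0.766000 × 0.972000 = 0.744552
Parallel ([0.965580], logic solver, and [0.744552]): 1 − (1 − 0.965580)(1 − 0.884000)(1 − 0.744552) = 0.9990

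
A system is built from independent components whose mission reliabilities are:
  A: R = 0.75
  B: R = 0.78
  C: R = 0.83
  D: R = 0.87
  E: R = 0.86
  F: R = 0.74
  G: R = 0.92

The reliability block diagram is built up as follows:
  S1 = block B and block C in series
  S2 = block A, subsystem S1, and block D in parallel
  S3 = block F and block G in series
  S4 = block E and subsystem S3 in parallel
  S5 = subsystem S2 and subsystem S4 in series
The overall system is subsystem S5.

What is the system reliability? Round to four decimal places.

Series (B and C): 0.780000 × 0.830000 = 0.647400
Parallel (A, [0.647400], and D): 1 − (1 − 0.750000)(1 − 0.647400)(1 − 0.870000) = 0.988541
Series (F and G): 0.740000 × 0.920000 = 0.680800
Parallel (E and [0.680800]): 1 − (1 − 0.860000)(1 − 0.680800) = 0.955312
Series ([0.988541] and [0.955312]): 0.988541 × 0.955312 = 0.9444

0.9444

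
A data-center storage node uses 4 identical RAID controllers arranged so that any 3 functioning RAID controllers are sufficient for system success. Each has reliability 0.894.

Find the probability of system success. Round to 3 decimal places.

R = Σ_{i=3}^{4} C(4,i) p^i (1−p)^{4−i} with p = 0.894
C(4,3)·0.894^3·0.106^1 = 0.30296
C(4,4)·0.894^4·0.106^0 = 0.63878
Sum = 0.942

0.942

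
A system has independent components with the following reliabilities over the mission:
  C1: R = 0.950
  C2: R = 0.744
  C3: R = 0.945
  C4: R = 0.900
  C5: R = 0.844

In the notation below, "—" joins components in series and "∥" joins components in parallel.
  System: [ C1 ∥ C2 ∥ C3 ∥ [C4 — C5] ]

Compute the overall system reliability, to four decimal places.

Series (C4 and C5): 0.900000 × 0.844000 = 0.759600
Parallel (C1, C2, C3, and [0.759600]): 1 − (1 − 0.950000)(1 − 0.744000)(1 − 0.945000)(1 − 0.759600) = 0.9998

0.9998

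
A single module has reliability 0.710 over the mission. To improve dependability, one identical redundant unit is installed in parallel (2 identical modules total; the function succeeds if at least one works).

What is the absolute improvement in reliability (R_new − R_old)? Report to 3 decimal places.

R_before = 0.710
R_after = 1 − (1 − 0.710)^2 = 0.916
ΔR = 0.916 − 0.710 = 0.206

0.206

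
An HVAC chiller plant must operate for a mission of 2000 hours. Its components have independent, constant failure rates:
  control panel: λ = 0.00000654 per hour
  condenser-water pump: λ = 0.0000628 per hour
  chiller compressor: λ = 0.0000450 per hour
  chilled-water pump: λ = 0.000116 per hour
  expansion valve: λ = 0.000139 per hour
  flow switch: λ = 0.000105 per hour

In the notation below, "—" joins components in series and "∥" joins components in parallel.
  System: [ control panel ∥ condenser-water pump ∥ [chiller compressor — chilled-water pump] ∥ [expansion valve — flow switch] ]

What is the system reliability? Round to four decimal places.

0.9998

R(control panel) = exp(−0.00000654 × 2000) = 0.987005
R(condenser-water pump) = exp(−0.0000628 × 2000) = 0.881968
R(chiller compressor) = exp(−0.0000450 × 2000) = 0.913931
R(chilled-water pump) = exp(−0.000116 × 2000) = 0.792946
R(expansion valve) = exp(−0.000139 × 2000) = 0.757297
R(flow switch) = exp(−0.000105 × 2000) = 0.810584
Series (chiller compressor and chilled-water pump): 0.913931 × 0.792946 = 0.724698
Series (expansion valve and flow switch): 0.757297 × 0.810584 = 0.613853
Parallel (control panel, condenser-water pump, [0.724698], and [0.613853]): 1 − (1 − 0.987005)(1 − 0.881968)(1 − 0.724698)(1 − 0.613853) = 0.9998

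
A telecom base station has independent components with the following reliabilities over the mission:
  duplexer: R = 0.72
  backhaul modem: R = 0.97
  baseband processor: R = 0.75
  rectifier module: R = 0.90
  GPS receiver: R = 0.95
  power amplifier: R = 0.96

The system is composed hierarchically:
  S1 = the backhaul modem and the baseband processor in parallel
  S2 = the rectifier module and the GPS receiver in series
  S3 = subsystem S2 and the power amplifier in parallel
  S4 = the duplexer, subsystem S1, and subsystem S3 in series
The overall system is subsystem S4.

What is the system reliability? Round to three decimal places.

0.710

Parallel (backhaul modem and baseband processor): 1 − (1 − 0.97000)(1 − 0.75000) = 0.99250
Series (rectifier module and GPS receiver): 0.90000 × 0.95000 = 0.85500
Parallel ([0.85500] and power amplifier): 1 − (1 − 0.85500)(1 − 0.96000) = 0.99420
Series (duplexer, [0.99250], and [0.99420]): 0.72000 × 0.99250 × 0.99420 = 0.710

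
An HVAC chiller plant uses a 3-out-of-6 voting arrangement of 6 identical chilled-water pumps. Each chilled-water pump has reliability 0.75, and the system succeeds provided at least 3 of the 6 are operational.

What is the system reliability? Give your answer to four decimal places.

0.9624

R = Σ_{i=3}^{6} C(6,i) p^i (1−p)^{6−i} with p = 0.75
C(6,3)·0.75^3·0.25^3 = 0.131836
C(6,4)·0.75^4·0.25^2 = 0.296631
C(6,5)·0.75^5·0.25^1 = 0.355957
C(6,6)·0.75^6·0.25^0 = 0.177979
Sum = 0.9624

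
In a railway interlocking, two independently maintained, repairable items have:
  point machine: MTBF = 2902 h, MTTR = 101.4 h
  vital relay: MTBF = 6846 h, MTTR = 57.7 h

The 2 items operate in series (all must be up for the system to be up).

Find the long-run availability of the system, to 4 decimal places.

A(point machine) = MTBF/(MTBF+MTTR) = 2902/(2902+101.4) = 0.966238
A(vital relay) = MTBF/(MTBF+MTTR) = 6846/(6846+57.7) = 0.991642
Series availability: 0.966238 × 0.991642 = 0.9582

0.9582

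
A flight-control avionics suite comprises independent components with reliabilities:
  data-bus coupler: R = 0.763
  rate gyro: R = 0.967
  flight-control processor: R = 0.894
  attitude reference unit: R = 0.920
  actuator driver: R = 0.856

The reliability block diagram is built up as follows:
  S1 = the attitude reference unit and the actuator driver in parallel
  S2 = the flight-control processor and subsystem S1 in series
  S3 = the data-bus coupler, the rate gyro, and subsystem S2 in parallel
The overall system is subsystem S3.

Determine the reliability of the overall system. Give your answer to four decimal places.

0.9991

Parallel (attitude reference unit and actuator driver): 1 − (1 − 0.920000)(1 − 0.856000) = 0.988480
Series (flight-control processor and [0.988480]): 0.894000 × 0.988480 = 0.883701
Parallel (data-bus coupler, rate gyro, and [0.883701]): 1 − (1 − 0.763000)(1 − 0.967000)(1 − 0.883701) = 0.9991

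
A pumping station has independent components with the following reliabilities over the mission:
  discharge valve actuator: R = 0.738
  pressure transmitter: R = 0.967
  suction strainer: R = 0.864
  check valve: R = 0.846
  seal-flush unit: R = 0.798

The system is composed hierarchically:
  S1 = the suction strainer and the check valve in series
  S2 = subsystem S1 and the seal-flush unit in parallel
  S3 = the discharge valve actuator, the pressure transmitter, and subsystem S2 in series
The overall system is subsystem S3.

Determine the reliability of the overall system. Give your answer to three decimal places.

Series (suction strainer and check valve): 0.86400 × 0.84600 = 0.73094
Parallel ([0.73094] and seal-flush unit): 1 − (1 − 0.73094)(1 − 0.79800) = 0.94565
Series (discharge valve actuator, pressure transmitter, and [0.94565]): 0.73800 × 0.96700 × 0.94565 = 0.675

0.675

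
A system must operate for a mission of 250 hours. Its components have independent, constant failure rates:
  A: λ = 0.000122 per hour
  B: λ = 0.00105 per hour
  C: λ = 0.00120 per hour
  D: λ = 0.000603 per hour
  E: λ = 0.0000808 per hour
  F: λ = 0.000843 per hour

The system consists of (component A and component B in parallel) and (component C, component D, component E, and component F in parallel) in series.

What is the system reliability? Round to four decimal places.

0.9929

R(A) = exp(−0.000122 × 250) = 0.969960
R(B) = exp(−0.00105 × 250) = 0.769126
R(C) = exp(−0.00120 × 250) = 0.740818
R(D) = exp(−0.000603 × 250) = 0.860063
R(E) = exp(−0.0000808 × 250) = 0.980003
R(F) = exp(−0.000843 × 250) = 0.809977
Parallel (A and B): 1 − (1 − 0.969960)(1 − 0.769126) = 0.993065
Parallel (C, D, E, and F): 1 − (1 − 0.740818)(1 − 0.860063)(1 − 0.980003)(1 − 0.809977) = 0.999862
Series ([0.993065] and [0.999862]): 0.993065 × 0.999862 = 0.9929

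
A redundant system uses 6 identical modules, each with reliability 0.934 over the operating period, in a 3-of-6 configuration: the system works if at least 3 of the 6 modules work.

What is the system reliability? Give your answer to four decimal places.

R = Σ_{i=3}^{6} C(6,i) p^i (1−p)^{6−i} with p = 0.934
C(6,3)·0.934^3·0.066^3 = 0.004685
C(6,4)·0.934^4·0.066^2 = 0.049724
C(6,5)·0.934^5·0.066^1 = 0.281468
C(6,6)·0.934^6·0.066^0 = 0.663867
Sum = 0.9997

0.9997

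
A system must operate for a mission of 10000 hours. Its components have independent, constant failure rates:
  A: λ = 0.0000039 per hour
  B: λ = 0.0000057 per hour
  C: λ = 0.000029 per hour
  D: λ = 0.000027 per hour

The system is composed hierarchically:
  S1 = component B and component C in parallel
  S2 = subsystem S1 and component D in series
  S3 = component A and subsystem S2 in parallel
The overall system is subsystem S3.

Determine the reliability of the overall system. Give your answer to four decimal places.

0.9905

R(A) = exp(−0.0000039 × 10000) = 0.961751
R(B) = exp(−0.0000057 × 10000) = 0.944594
R(C) = exp(−0.000029 × 10000) = 0.748264
R(D) = exp(−0.000027 × 10000) = 0.763379
Parallel (B and C): 1 − (1 − 0.944594)(1 − 0.748264) = 0.986052
Series ([0.986052] and D): 0.986052 × 0.763379 = 0.752731
Parallel (A and [0.752731]): 1 − (1 − 0.961751)(1 − 0.752731) = 0.9905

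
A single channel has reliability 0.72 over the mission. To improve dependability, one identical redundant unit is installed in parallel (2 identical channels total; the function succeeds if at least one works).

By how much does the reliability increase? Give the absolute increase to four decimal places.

R_before = 0.72
R_after = 1 − (1 − 0.72)^2 = 0.9216
ΔR = 0.9216 − 0.72 = 0.2016

0.2016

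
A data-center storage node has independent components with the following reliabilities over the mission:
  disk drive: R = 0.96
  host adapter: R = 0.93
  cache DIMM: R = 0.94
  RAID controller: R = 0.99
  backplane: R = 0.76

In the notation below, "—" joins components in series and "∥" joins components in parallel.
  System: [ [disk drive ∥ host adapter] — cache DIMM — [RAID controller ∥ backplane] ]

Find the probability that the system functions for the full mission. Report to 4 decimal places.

Parallel (disk drive and host adapter): 1 − (1 − 0.960000)(1 − 0.930000) = 0.997200
Parallel (RAID controller and backplane): 1 − (1 − 0.990000)(1 − 0.760000) = 0.997600
Series ([0.997200], cache DIMM, and [0.997600]): 0.997200 × 0.940000 × 0.997600 = 0.9351

0.9351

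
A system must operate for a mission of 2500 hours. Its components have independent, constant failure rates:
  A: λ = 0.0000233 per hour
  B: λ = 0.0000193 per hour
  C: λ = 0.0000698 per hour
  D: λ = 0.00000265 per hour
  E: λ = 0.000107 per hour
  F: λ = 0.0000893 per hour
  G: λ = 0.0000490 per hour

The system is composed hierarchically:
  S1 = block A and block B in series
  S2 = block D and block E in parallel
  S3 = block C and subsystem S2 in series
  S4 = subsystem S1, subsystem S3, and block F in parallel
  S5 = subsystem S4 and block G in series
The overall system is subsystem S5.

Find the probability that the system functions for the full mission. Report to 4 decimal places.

0.8818

R(A) = exp(−0.0000233 × 2500) = 0.943414
R(B) = exp(−0.0000193 × 2500) = 0.952896
R(C) = exp(−0.0000698 × 2500) = 0.839877
R(D) = exp(−0.00000265 × 2500) = 0.993397
R(E) = exp(−0.000107 × 2500) = 0.765290
R(F) = exp(−0.0000893 × 2500) = 0.799915
R(G) = exp(−0.0000490 × 2500) = 0.884706
Series (A and B): 0.943414 × 0.952896 = 0.898975
Parallel (D and E): 1 − (1 − 0.993397)(1 − 0.765290) = 0.998450
Series (C and [0.998450]): 0.839877 × 0.998450 = 0.838575
Parallel ([0.898975], [0.838575], and F): 1 − (1 − 0.898975)(1 − 0.838575)(1 − 0.799915) = 0.996737
Series ([0.996737] and G): 0.996737 × 0.884706 = 0.8818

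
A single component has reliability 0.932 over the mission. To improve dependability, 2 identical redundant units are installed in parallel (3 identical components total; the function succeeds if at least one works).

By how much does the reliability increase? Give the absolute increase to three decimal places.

R_before = 0.932
R_after = 1 − (1 − 0.932)^3 = 1.000
ΔR = 1.000 − 0.932 = 0.068

0.068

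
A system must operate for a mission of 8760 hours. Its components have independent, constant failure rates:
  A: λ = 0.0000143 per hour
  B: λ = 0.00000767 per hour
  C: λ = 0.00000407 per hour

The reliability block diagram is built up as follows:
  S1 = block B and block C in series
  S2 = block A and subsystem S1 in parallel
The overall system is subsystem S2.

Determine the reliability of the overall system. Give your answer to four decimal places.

R(A) = exp(−0.0000143 × 8760) = 0.882260
R(B) = exp(−0.00000767 × 8760) = 0.935018
R(C) = exp(−0.00000407 × 8760) = 0.964975
Series (B and C): 0.935018 × 0.964975 = 0.902269
Parallel (A and [0.902269]): 1 − (1 − 0.882260)(1 − 0.902269) = 0.9885

0.9885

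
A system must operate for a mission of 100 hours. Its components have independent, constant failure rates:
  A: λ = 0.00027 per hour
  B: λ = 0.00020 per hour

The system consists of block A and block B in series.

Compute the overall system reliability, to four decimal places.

0.9541

R(A) = exp(−0.00027 × 100) = 0.973361
R(B) = exp(−0.00020 × 100) = 0.980199
Series (A and B): 0.973361 × 0.980199 = 0.9541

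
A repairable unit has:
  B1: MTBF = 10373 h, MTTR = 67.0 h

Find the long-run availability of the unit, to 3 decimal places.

0.994

A(B1) = MTBF/(MTBF+MTTR) = 10373/(10373+67.0) = 0.994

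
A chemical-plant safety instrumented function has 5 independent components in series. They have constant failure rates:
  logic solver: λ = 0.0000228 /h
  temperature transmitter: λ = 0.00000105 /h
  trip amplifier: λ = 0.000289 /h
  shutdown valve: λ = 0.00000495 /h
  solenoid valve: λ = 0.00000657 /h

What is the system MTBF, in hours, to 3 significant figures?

3080

Series of exponential components: λ_sys = Σ λ_i
λ_sys = 0.0000228 + 0.00000105 + 0.000289 + 0.00000495 + 0.00000657 = 3.2437e-04 /h
MTBF = 1 / λ_sys = 3080 h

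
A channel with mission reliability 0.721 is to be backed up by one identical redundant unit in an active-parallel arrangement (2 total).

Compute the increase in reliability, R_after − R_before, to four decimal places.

R_before = 0.721
R_after = 1 − (1 − 0.721)^2 = 0.9222
ΔR = 0.9222 − 0.721 = 0.2012

0.2012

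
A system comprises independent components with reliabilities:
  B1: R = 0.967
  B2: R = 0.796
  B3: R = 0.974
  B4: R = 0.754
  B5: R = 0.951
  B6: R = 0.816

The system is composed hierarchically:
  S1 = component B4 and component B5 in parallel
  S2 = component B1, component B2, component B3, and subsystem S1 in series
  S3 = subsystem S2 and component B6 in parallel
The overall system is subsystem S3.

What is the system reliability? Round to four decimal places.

0.9523

Parallel (B4 and B5): 1 − (1 − 0.754000)(1 − 0.951000) = 0.987946
Series (B1, B2, B3, and [0.987946]): 0.967000 × 0.796000 × 0.974000 × 0.987946 = 0.740682
Parallel ([0.740682] and B6): 1 − (1 − 0.740682)(1 − 0.816000) = 0.9523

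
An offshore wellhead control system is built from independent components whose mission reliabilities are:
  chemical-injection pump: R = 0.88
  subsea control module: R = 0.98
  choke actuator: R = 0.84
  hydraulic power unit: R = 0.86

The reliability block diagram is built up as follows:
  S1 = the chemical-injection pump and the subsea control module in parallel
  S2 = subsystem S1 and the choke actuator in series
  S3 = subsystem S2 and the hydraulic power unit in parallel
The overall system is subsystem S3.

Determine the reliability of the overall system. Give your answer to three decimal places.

Parallel (chemical-injection pump and subsea control module): 1 − (1 − 0.88000)(1 − 0.98000) = 0.99760
Series ([0.99760] and choke actuator): 0.99760 × 0.84000 = 0.83798
Parallel ([0.83798] and hydraulic power unit): 1 − (1 − 0.83798)(1 − 0.86000) = 0.977

0.977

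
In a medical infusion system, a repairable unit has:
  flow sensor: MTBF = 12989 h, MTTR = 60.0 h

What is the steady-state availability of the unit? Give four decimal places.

A(flow sensor) = MTBF/(MTBF+MTTR) = 12989/(12989+60.0) = 0.9954

0.9954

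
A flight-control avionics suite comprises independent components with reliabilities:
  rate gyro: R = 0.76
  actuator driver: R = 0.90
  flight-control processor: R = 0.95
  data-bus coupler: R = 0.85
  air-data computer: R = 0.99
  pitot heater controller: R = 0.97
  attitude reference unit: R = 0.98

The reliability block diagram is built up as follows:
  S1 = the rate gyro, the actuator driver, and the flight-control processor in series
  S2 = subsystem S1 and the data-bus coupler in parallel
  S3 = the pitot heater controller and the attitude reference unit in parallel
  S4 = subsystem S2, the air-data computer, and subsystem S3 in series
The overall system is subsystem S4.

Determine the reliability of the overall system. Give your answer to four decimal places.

0.9374

Series (rate gyro, actuator driver, and flight-control processor): 0.760000 × 0.900000 × 0.950000 = 0.649800
Parallel ([0.649800] and data-bus coupler): 1 − (1 − 0.649800)(1 − 0.850000) = 0.947470
Parallel (pitot heater controller and attitude reference unit): 1 − (1 − 0.970000)(1 − 0.980000) = 0.999400
Series ([0.947470], air-data computer, and [0.999400]): 0.947470 × 0.990000 × 0.999400 = 0.9374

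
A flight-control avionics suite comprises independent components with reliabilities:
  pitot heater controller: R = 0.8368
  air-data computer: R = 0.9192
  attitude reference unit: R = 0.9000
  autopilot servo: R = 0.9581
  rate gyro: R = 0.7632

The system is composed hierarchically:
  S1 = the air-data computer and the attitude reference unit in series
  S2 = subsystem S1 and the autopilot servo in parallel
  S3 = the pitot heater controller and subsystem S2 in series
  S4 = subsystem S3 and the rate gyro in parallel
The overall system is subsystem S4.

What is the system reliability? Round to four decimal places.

Series (air-data computer and attitude reference unit): 0.919200 × 0.900000 = 0.827280
Parallel ([0.827280] and autopilot servo): 1 − (1 − 0.827280)(1 − 0.958100) = 0.992763
Series (pitot heater controller and [0.992763]): 0.836800 × 0.992763 = 0.830744
Parallel ([0.830744] and rate gyro): 1 − (1 − 0.830744)(1 − 0.763200) = 0.9599

0.9599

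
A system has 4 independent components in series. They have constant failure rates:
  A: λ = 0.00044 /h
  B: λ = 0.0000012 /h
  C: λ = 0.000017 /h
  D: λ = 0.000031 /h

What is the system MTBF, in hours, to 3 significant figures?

Series of exponential components: λ_sys = Σ λ_i
λ_sys = 0.00044 + 0.0000012 + 0.000017 + 0.000031 = 4.8920e-04 /h
MTBF = 1 / λ_sys = 2040 h

2040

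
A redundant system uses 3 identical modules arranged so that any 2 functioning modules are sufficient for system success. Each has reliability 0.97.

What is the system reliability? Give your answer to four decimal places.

0.9974

R = Σ_{i=2}^{3} C(3,i) p^i (1−p)^{3−i} with p = 0.97
C(3,2)·0.97^2·0.03^1 = 0.084681
C(3,3)·0.97^3·0.03^0 = 0.912673
Sum = 0.9974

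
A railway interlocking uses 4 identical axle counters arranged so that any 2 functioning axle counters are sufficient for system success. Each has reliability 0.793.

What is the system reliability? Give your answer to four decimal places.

0.9700

R = Σ_{i=2}^{4} C(4,i) p^i (1−p)^{4−i} with p = 0.793
C(4,2)·0.793^2·0.207^2 = 0.161673
C(4,3)·0.793^3·0.207^1 = 0.412905
C(4,4)·0.793^4·0.207^0 = 0.395451
Sum = 0.9700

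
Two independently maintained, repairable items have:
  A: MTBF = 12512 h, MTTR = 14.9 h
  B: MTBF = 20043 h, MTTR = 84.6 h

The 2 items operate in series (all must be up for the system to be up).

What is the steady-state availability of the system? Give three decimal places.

0.995

A(A) = MTBF/(MTBF+MTTR) = 12512/(12512+14.9) = 0.998811
A(B) = MTBF/(MTBF+MTTR) = 20043/(20043+84.6) = 0.995797
Series availability: 0.998811 × 0.995797 = 0.995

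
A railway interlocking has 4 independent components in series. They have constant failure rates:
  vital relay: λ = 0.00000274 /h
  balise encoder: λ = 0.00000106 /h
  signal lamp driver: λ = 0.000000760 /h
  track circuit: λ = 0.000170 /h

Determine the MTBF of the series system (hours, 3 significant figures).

Series of exponential components: λ_sys = Σ λ_i
λ_sys = 0.00000274 + 0.00000106 + 0.000000760 + 0.000170 = 1.7456e-04 /h
MTBF = 1 / λ_sys = 5730 h

5730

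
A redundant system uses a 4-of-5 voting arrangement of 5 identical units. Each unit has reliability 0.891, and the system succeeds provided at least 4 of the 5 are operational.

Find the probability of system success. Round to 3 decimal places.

0.905

R = Σ_{i=4}^{5} C(5,i) p^i (1−p)^{5−i} with p = 0.891
C(5,4)·0.891^4·0.109^1 = 0.34348
C(5,5)·0.891^5·0.109^0 = 0.56155
Sum = 0.905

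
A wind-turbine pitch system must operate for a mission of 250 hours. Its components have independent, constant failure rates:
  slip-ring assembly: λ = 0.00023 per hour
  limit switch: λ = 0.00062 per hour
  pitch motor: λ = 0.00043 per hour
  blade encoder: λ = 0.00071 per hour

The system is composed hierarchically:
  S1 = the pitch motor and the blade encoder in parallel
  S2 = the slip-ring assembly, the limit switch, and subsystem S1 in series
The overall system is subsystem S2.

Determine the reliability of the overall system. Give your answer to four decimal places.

0.7952

R(slip-ring assembly) = exp(−0.00023 × 250) = 0.944122
R(limit switch) = exp(−0.00062 × 250) = 0.856415
R(pitch motor) = exp(−0.00043 × 250) = 0.898077
R(blade encoder) = exp(−0.00071 × 250) = 0.837361
Parallel (pitch motor and blade encoder): 1 − (1 − 0.898077)(1 − 0.837361) = 0.983423
Series (slip-ring assembly, limit switch, and [0.983423]): 0.944122 × 0.856415 × 0.983423 = 0.7952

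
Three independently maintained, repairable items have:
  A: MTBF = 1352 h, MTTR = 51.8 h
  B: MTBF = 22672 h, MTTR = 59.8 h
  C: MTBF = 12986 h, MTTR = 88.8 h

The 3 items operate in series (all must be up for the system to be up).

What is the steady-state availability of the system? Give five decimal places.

0.95404

A(A) = MTBF/(MTBF+MTTR) = 1352/(1352+51.8) = 0.963100
A(B) = MTBF/(MTBF+MTTR) = 22672/(22672+59.8) = 0.997369
A(C) = MTBF/(MTBF+MTTR) = 12986/(12986+88.8) = 0.993208
Series availability: 0.963100 × 0.997369 × 0.993208 = 0.95404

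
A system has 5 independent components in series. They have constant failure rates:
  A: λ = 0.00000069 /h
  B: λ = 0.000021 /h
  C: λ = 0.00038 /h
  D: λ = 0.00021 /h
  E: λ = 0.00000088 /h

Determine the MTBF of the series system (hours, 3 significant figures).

1630

Series of exponential components: λ_sys = Σ λ_i
λ_sys = 0.00000069 + 0.000021 + 0.00038 + 0.00021 + 0.00000088 = 6.1257e-04 /h
MTBF = 1 / λ_sys = 1630 h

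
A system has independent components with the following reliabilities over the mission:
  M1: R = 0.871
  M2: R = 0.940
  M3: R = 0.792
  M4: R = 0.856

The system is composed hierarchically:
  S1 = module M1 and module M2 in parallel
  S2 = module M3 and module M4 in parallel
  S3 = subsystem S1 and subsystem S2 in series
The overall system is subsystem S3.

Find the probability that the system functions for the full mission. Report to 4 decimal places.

Parallel (M1 and M2): 1 − (1 − 0.871000)(1 − 0.940000) = 0.992260
Parallel (M3 and M4): 1 − (1 − 0.792000)(1 − 0.856000) = 0.970048
Series ([0.992260] and [0.970048]): 0.992260 × 0.970048 = 0.9625

0.9625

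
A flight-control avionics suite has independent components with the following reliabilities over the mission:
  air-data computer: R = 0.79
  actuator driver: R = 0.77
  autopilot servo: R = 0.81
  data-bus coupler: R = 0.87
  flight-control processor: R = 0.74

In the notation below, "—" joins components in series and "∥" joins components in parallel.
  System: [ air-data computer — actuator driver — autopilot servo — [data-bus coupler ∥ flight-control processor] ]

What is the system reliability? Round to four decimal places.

Parallel (data-bus coupler and flight-control processor): 1 − (1 − 0.870000)(1 − 0.740000) = 0.966200
Series (air-data computer, actuator driver, autopilot servo, and [0.966200]): 0.790000 × 0.770000 × 0.810000 × 0.966200 = 0.4761

0.4761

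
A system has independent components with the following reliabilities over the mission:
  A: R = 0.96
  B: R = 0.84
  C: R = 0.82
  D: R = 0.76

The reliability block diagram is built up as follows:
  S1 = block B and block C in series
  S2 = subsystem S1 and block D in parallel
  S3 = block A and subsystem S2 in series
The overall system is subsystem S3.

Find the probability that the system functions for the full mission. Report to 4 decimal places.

0.8883

Series (B and C): 0.840000 × 0.820000 = 0.688800
Parallel ([0.688800] and D): 1 − (1 − 0.688800)(1 − 0.760000) = 0.925312
Series (A and [0.925312]): 0.960000 × 0.925312 = 0.8883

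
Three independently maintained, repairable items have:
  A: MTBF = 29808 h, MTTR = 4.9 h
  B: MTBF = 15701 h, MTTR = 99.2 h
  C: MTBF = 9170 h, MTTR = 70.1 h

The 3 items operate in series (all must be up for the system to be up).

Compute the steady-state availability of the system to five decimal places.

0.98602

A(A) = MTBF/(MTBF+MTTR) = 29808/(29808+4.9) = 0.999836
A(B) = MTBF/(MTBF+MTTR) = 15701/(15701+99.2) = 0.993722
A(C) = MTBF/(MTBF+MTTR) = 9170/(9170+70.1) = 0.992414
Series availability: 0.999836 × 0.993722 × 0.992414 = 0.98602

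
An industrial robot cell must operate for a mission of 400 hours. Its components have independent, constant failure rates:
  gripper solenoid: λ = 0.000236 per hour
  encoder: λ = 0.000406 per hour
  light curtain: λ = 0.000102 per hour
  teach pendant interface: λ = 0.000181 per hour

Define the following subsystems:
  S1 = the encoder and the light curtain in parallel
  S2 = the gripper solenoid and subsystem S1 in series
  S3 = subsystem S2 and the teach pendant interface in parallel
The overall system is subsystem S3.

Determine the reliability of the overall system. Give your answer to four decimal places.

0.9933

R(gripper solenoid) = exp(−0.000236 × 400) = 0.909919
R(encoder) = exp(−0.000406 × 400) = 0.850101
R(light curtain) = exp(−0.000102 × 400) = 0.960021
R(teach pendant interface) = exp(−0.000181 × 400) = 0.930159
Parallel (encoder and light curtain): 1 − (1 − 0.850101)(1 − 0.960021) = 0.994007
Series (gripper solenoid and [0.994007]): 0.909919 × 0.994007 = 0.904466
Parallel ([0.904466] and teach pendant interface): 1 − (1 − 0.904466)(1 − 0.930159) = 0.9933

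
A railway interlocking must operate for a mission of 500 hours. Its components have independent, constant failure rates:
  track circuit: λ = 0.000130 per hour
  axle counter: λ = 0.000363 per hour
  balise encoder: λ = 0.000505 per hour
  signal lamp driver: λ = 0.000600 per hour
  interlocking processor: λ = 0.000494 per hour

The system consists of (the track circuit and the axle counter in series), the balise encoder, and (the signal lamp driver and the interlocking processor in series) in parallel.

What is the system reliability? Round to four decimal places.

0.9795

R(track circuit) = exp(−0.000130 × 500) = 0.937067
R(axle counter) = exp(−0.000363 × 500) = 0.834018
R(balise encoder) = exp(−0.000505 × 500) = 0.776856
R(signal lamp driver) = exp(−0.000600 × 500) = 0.740818
R(interlocking processor) = exp(−0.000494 × 500) = 0.781141
Series (track circuit and axle counter): 0.937067 × 0.834018 = 0.781531
Series (signal lamp driver and interlocking processor): 0.740818 × 0.781141 = 0.578683
Parallel ([0.781531], balise encoder, and [0.578683]): 1 − (1 − 0.781531)(1 − 0.776856)(1 − 0.578683) = 0.9795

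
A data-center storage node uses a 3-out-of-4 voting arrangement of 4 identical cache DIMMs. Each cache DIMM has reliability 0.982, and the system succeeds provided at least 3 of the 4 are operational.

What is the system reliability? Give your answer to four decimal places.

0.9981

R = Σ_{i=3}^{4} C(4,i) p^i (1−p)^{4−i} with p = 0.982
C(4,3)·0.982^3·0.018^1 = 0.068182
C(4,4)·0.982^4·0.018^0 = 0.929921
Sum = 0.9981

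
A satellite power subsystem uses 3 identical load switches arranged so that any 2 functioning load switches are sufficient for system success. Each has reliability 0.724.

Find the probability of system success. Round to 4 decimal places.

0.8135

R = Σ_{i=2}^{3} C(3,i) p^i (1−p)^{3−i} with p = 0.724
C(3,2)·0.724^2·0.276^1 = 0.434018
C(3,3)·0.724^3·0.276^0 = 0.379503
Sum = 0.8135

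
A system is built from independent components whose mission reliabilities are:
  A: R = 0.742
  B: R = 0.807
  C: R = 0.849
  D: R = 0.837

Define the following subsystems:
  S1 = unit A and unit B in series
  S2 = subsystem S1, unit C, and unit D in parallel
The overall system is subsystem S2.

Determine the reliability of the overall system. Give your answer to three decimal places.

0.990

Series (A and B): 0.74200 × 0.80700 = 0.59879
Parallel ([0.59879], C, and D): 1 − (1 − 0.59879)(1 − 0.84900)(1 − 0.83700) = 0.990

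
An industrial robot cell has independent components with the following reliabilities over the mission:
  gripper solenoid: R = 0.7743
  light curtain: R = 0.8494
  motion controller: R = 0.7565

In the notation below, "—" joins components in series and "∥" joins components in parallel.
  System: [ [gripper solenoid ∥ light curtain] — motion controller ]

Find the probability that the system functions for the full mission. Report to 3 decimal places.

0.731

Parallel (gripper solenoid and light curtain): 1 − (1 − 0.77430)(1 − 0.84940) = 0.96601
Series ([0.96601] and motion controller): 0.96601 × 0.75650 = 0.731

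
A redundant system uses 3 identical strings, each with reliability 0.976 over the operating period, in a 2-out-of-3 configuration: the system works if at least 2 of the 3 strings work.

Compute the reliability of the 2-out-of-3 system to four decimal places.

R = Σ_{i=2}^{3} C(3,i) p^i (1−p)^{3−i} with p = 0.976
C(3,2)·0.976^2·0.024^1 = 0.068585
C(3,3)·0.976^3·0.024^0 = 0.929714
Sum = 0.9983

0.9983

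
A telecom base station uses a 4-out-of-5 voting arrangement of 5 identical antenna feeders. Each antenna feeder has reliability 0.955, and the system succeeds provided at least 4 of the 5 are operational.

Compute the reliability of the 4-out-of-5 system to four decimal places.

0.9815

R = Σ_{i=4}^{5} C(5,i) p^i (1−p)^{5−i} with p = 0.955
C(5,4)·0.955^4·0.045^1 = 0.187153
C(5,5)·0.955^5·0.045^0 = 0.794359
Sum = 0.9815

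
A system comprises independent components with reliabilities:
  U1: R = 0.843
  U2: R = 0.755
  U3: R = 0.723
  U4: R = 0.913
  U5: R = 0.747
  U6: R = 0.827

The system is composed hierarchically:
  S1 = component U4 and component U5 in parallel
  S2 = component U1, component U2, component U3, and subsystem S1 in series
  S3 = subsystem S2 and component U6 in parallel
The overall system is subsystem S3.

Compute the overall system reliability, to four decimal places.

0.9049

Parallel (U4 and U5): 1 − (1 − 0.913000)(1 − 0.747000) = 0.977989
Series (U1, U2, U3, and [0.977989]): 0.843000 × 0.755000 × 0.723000 × 0.977989 = 0.450036
Parallel ([0.450036] and U6): 1 − (1 − 0.450036)(1 − 0.827000) = 0.9049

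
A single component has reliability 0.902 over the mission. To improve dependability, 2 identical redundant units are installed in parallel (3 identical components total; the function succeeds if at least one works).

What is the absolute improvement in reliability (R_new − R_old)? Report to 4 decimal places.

0.0971

R_before = 0.902
R_after = 1 − (1 − 0.902)^3 = 0.9991
ΔR = 0.9991 − 0.902 = 0.0971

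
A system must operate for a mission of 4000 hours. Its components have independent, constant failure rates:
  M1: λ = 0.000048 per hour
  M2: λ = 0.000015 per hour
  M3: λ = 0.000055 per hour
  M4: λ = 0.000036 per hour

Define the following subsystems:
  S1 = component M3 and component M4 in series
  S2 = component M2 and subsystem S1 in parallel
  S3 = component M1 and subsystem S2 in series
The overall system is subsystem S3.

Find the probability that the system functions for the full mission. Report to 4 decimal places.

R(M1) = exp(−0.000048 × 4000) = 0.825307
R(M2) = exp(−0.000015 × 4000) = 0.941765
R(M3) = exp(−0.000055 × 4000) = 0.802519
R(M4) = exp(−0.000036 × 4000) = 0.865888
Series (M3 and M4): 0.802519 × 0.865888 = 0.694892
Parallel (M2 and [0.694892]): 1 − (1 − 0.941765)(1 − 0.694892) = 0.982232
Series (M1 and [0.982232]): 0.825307 × 0.982232 = 0.8106

0.8106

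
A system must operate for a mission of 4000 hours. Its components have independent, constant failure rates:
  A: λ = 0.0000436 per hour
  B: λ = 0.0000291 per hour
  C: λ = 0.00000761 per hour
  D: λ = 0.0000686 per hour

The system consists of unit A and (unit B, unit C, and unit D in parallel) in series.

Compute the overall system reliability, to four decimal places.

0.8393

R(A) = exp(−0.0000436 × 4000) = 0.839961
R(B) = exp(−0.0000291 × 4000) = 0.890119
R(C) = exp(−0.00000761 × 4000) = 0.970019
R(D) = exp(−0.0000686 × 4000) = 0.760028
Parallel (B, C, and D): 1 − (1 − 0.890119)(1 − 0.970019)(1 − 0.760028) = 0.999209
Series (A and [0.999209]): 0.839961 × 0.999209 = 0.8393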